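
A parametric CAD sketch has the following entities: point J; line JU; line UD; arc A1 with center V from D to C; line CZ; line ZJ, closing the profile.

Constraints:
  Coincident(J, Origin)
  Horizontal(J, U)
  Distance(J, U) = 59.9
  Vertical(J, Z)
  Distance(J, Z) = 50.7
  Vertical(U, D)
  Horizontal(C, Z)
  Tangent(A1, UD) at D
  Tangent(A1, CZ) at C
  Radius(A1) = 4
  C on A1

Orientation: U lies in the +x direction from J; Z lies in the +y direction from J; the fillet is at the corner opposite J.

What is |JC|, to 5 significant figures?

75.467

The virtual corner opposite J is at (59.900, 50.700). A1 meets UD tangentially, so VD is at right angles to UD and since A1 is tangent to CZ there, VC ⟂ CZ, with radius 4.0, so the center V sits 4.0 in from both sides at V = (55.900, 46.700). That places the tangent points at D = (59.900, 46.700) on UD and C = (55.900, 50.700) on CZ. Then |JC| = |C − J| = 75.467.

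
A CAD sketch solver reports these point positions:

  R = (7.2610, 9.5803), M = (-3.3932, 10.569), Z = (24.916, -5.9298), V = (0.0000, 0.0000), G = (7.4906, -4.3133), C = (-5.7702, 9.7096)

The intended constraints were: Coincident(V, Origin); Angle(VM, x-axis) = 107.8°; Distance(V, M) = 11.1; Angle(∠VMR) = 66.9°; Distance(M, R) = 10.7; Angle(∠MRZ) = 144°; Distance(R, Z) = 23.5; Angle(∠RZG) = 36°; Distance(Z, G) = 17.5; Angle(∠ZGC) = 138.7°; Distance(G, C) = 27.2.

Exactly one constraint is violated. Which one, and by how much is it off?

Distance(G, C) = 27.2 — off by 7.90.

V = (0.00, 0.00) ✓; VM at 107.8° ✓; |VM| = 11.10 ✓; ∠VMR = 66.90° ✓; |MR| = 10.70 ✓; ∠MRZ = 144.0° ✓; |RZ| = 23.50 ✓; ∠RZG = 36.00° ✓; |ZG| = 17.50 ✓; ∠ZGC = 138.7° ✓; |GC| = 19.30 ✗.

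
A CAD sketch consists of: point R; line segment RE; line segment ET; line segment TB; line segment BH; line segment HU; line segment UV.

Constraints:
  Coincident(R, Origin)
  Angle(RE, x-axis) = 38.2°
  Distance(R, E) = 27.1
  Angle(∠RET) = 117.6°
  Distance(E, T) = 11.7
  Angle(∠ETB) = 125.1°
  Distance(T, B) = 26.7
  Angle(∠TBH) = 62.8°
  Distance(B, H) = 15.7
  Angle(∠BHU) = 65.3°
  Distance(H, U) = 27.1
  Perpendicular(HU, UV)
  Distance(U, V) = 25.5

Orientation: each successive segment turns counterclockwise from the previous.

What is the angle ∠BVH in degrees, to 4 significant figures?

14.58°

∠BHU = 65.3° gives HU at 27.40° from the x-axis; with |HU| = 27.1, U = (19.65, 36.12). The perpendicularity gives UV at right angles to HU, so UV runs at 117.4°; with |UV| = 25.5, V = (7.913, 58.76). Then cos ∠BVH = VB·VH / (|VB||VH|), giving 14.58°.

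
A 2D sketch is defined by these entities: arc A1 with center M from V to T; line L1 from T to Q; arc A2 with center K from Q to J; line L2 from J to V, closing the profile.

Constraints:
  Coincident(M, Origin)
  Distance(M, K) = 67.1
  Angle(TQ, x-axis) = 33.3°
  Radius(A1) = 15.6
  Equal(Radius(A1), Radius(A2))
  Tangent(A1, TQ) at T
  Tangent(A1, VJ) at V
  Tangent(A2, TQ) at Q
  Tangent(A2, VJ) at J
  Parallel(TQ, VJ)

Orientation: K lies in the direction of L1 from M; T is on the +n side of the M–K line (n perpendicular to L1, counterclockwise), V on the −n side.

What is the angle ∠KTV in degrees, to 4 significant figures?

76.91°

M is at the origin and K lies 67.1 along u from M, so K = 67.1·u = (56.08, 36.84). Tangency of A1 to both parallel lines with radius 15.6 puts T and V at M ± 15.6·n: T = (-8.565, 13.04), V = (8.565, -13.04). Then cos ∠KTV = TK·TV / (|TK||TV|), giving 76.91°.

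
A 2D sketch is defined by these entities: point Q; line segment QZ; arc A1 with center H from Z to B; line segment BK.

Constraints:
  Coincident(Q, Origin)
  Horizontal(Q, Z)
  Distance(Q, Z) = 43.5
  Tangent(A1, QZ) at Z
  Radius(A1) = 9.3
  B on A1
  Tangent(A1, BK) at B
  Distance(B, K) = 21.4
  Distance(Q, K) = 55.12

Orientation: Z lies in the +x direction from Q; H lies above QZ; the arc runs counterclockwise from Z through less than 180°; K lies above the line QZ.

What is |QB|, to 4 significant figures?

53.69

Checks: |HB| = 9.300 ✓; ∠(HB, BK) = 90.00° ✓; |BK| = 21.40 ✓; |QK| = 55.12 ✓.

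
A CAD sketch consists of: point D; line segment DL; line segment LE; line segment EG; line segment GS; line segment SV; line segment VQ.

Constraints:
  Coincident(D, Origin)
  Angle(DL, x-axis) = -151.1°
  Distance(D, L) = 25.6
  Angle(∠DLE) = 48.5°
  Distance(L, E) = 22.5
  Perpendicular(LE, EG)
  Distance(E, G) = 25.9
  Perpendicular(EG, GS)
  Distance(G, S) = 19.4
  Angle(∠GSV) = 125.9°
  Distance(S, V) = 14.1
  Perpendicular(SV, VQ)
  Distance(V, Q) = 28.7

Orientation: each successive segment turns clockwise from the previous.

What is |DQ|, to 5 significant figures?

21.553

D is at the origin; DL runs at -151.1° with length 25.6, so L = (-22.412, -12.372). ∠DLE = 48.5° gives LE at 77.400° from the x-axis; with |LE| = 22.5, E = (-17.504, 9.5861). LE ⟂ EG, so EG runs at -12.600°; with |EG| = 25.9, G = (7.7726, 3.9362). EG is perpendicular to GS, so GS runs at -102.60°; with |GS| = 19.4, S = (3.5406, -14.997). ∠GSV = 125.9° gives SV at -156.70° from the x-axis; with |SV| = 14.1, V = (-9.4095, -20.574). SV is perpendicular to VQ, so VQ runs at 113.30°; with |VQ| = 28.7, Q = (-20.762, 5.7856). Then |DQ| = |Q − D| = 21.553.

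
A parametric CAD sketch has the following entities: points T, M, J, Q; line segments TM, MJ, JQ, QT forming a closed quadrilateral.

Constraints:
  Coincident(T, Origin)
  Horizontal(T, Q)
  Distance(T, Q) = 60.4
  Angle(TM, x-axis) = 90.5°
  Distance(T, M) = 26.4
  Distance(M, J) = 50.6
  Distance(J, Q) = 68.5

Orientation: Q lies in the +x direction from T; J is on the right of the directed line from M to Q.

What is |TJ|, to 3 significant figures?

24.4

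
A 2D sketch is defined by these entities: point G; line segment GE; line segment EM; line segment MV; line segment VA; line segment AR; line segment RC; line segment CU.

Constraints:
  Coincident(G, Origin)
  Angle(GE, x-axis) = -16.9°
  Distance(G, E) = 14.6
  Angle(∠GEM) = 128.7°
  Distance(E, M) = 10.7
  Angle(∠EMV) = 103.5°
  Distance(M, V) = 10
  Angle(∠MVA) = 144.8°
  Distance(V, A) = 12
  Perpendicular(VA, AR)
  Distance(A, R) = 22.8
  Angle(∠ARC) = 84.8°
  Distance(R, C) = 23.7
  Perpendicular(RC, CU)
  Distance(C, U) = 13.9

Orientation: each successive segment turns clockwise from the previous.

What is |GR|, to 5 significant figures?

3.6137

G is at the origin; GE runs at -16.9° with length 14.6, so E = (13.969, -4.2443). ∠GEM = 128.7° gives EM at -68.200° from the x-axis; with |EM| = 10.7, M = (17.943, -14.179). ∠EMV = 103.5° gives MV at -144.70° from the x-axis; with |MV| = 10.0, V = (9.7817, -19.958). ∠MVA = 144.8° gives VA at -179.90° from the x-axis; with |VA| = 12.0, A = (-2.2182, -19.979). VA is perpendicular to AR, so AR runs at 90.100°; with |AR| = 22.8, R = (-2.2580, 2.8214). Then |GR| = |R − G| = 3.6137.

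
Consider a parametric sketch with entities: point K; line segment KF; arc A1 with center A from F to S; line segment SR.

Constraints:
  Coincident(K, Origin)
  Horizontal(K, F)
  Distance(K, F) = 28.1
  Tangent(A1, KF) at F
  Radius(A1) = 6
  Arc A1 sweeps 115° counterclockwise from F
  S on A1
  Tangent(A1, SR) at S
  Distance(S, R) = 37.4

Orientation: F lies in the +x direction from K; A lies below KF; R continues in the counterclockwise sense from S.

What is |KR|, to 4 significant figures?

57.27

K is at the origin; K and F share the same y with |KF| = 28.1 and F on the +x side, so F = (28.10, 0.000). Tangency of A1 to KF means the radius AF is perpendicular to KF, so A = F + (0, -6) = (28.10, -6.000). On A1, F sits at bearing 90° from A; a 115° counterclockwise sweep puts S at bearing 205°, so S = A + 6.0·(cos 205°, sin 205°) = (22.66, -8.536). The tangent condition forces AS to be normal to SR, so SR runs along (−sin 205°, cos 205°); with |SR| = 37.4, R = (38.47, -42.43). Then |KR| = |R − K| = 57.27.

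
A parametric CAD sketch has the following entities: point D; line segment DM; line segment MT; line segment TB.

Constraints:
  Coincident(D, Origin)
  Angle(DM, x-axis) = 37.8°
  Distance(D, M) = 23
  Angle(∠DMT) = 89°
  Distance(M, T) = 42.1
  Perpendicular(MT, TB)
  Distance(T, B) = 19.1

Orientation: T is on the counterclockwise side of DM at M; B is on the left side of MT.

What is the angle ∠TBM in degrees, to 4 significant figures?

65.60°

D is at the origin; DM runs at 37.8° with length 23.0, so M = 23.0·(cos 37.8°, sin 37.8°) = (18.17, 14.10). ∠DMT = 89.0°, so MT runs at 37.8° + (180° − 89.0°) = 128.8° from the x-axis; with |MT| = 42.1, T = M + 42.1·(cos 128.8°, sin 128.8°) = (-8.206, 46.91). MT is perpendicular to TB; with |TB| = 19.1 on the left of MT, B = T + 19.1·(-0.7793, -0.6266) = (-23.09, 34.94). Then cos ∠TBM = BT·BM / (|BT||BM|), giving 65.60°.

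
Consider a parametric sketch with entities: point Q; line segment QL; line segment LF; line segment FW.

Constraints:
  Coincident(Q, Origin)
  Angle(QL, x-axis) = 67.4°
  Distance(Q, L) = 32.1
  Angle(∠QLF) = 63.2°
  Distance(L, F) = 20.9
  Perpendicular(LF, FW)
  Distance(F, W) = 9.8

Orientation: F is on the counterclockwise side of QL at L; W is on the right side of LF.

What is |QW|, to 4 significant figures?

38.99

Q is at the origin; QL runs at 67.4° with length 32.1, so L = 32.1·(cos 67.4°, sin 67.4°) = (12.34, 29.64). ∠QLF = 63.2°, so LF runs at 67.4° + (180° − 63.2°) = 184.2° from the x-axis; with |LF| = 20.9, F = L + 20.9·(cos 184.2°, sin 184.2°) = (-8.508, 28.10). The perpendicularity gives FW at right angles to LF; with |FW| = 9.8 on the right of LF, W = F + 9.8·(-0.07324, 0.9973) = (-9.226, 37.88). Then |QW| = |W − Q| = 38.99.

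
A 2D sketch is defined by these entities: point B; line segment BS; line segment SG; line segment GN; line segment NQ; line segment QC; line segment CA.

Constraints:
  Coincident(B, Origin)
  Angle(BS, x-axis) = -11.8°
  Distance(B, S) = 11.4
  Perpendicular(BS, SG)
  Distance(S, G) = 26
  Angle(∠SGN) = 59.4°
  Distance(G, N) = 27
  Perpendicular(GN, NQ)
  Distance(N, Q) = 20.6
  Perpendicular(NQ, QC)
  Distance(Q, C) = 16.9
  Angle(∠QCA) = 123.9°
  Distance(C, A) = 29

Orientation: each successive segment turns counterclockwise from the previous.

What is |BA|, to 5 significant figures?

35.355

B is at the origin; BS runs at -11.8° with length 11.4, so S = (11.159, -2.3313). The perpendicularity gives SG at right angles to BS, so SG runs at 78.200°; with |SG| = 26.0, G = (16.476, 23.119). ∠SGN = 59.4° gives GN at -161.20° from the x-axis; with |GN| = 27.0, N = (-9.0835, 14.418). The perpendicularity gives NQ at right angles to GN, so NQ runs at -71.200°; with |NQ| = 20.6, Q = (-2.4449, -5.0829). NQ ⟂ QC, so QC runs at 18.800°; with |QC| = 16.9, C = (13.554, 0.36344). ∠QCA = 123.9° gives CA at 74.900° from the x-axis; with |CA| = 29.0, A = (21.108, 28.362). Then |BA| = |A − B| = 35.355.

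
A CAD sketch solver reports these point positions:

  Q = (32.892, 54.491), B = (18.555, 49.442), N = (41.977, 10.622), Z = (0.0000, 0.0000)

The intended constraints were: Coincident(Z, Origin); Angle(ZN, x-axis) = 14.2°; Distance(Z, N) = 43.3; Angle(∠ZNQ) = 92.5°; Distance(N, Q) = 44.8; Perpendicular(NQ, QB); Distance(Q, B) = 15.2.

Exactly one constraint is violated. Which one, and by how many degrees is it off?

Perpendicular(NQ, QB) — off by 7.70°.

Z = (0.00, 0.00) ✓; ZN at 14.20° ✓; |ZN| = 43.30 ✓; ∠ZNQ = 92.50° ✓; |NQ| = 44.80 ✓; ∠(NQ, QB) = 97.70° ✗; |QB| = 15.20 ✓.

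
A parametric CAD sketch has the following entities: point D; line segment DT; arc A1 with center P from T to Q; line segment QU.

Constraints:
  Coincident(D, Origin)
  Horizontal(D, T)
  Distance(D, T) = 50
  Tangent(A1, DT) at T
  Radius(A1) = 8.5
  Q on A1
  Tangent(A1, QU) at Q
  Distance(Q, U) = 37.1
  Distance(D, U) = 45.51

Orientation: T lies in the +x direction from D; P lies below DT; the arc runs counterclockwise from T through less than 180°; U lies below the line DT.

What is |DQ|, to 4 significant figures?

42.68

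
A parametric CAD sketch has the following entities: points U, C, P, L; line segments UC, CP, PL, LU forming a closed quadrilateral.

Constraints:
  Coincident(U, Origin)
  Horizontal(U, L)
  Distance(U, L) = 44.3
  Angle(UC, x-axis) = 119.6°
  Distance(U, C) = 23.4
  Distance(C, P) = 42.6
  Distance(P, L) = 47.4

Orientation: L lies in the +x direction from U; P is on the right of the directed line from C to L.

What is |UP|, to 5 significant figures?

20.276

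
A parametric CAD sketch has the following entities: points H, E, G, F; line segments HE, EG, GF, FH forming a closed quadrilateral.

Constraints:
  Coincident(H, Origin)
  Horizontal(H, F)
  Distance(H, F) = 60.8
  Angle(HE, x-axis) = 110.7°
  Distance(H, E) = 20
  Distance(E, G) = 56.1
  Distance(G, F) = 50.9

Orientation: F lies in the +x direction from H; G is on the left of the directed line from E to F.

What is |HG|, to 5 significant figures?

62.631

Checks: |EG| = 56.10 ✓; |GF| = 50.90 ✓.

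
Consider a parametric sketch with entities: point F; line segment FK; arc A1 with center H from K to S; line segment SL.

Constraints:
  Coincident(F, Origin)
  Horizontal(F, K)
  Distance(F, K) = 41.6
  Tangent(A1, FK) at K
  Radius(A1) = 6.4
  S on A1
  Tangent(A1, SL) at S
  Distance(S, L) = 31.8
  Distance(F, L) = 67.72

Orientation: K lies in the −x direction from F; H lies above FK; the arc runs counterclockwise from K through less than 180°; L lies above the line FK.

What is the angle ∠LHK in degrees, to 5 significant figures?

148.55°

Checks: |HS| = 6.400 ✓; ∠(HS, SL) = 90.00° ✓; |SL| = 31.80 ✓; |FL| = 67.72 ✓.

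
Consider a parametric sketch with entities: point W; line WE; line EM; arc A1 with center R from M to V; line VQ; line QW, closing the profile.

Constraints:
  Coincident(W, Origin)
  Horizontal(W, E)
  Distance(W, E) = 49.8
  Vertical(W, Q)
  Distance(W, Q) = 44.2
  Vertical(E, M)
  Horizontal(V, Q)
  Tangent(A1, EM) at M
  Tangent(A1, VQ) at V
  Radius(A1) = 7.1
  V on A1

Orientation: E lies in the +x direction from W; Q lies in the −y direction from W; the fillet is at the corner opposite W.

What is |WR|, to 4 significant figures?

56.57

W is at the origin; WE is horizontal with |WE| = 49.8 and E on the +x side, so E = (49.80, 0.000). WQ is vertical with |WQ| = 44.2 and Q on the −y side, so Q = (0.000, -44.20). The virtual corner opposite W is at (49.80, -44.20). Tangency of A1 to EM means the radius RM is perpendicular to EM and tangency of A1 to VQ means the radius RV is perpendicular to VQ, with radius 7.1, so the center R sits 7.1 in from both sides at R = (42.70, -37.10). Then |WR| = |R − W| = 56.57.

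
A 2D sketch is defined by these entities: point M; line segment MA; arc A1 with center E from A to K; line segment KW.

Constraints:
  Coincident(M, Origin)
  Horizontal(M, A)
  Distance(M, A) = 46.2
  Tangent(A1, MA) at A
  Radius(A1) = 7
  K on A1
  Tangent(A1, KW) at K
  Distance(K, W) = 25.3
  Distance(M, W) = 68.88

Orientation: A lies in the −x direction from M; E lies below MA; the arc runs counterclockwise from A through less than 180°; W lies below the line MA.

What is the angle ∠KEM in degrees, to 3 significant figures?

146°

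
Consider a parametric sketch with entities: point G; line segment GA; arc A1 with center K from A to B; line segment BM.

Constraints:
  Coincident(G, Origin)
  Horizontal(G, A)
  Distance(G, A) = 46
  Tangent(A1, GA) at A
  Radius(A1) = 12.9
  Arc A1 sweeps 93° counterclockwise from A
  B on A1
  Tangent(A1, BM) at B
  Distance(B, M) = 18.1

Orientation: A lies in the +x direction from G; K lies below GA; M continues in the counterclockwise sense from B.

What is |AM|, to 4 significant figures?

33.83

On A1, A sits at bearing 90° from K; a 93° counterclockwise sweep puts B at bearing 183°, so B = K + 12.9·(cos 183°, sin 183°) = (33.12, -13.58). Tangency of A1 to BM means the radius KB is perpendicular to BM, so BM runs along (−sin 183°, cos 183°); with |BM| = 18.1, M = (34.06, -31.65). Then |AM| = |M − A| = 33.83.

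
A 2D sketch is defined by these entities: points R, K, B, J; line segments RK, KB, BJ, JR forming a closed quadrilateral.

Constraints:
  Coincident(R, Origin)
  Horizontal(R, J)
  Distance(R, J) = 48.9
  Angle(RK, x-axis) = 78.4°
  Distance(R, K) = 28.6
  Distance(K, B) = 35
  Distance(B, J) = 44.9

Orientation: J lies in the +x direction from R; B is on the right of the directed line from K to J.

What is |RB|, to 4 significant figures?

8.314

R is at the origin; R and J share the same y with |RJ| = 48.9 and J in +x, so J = (48.9, 0). RK runs at 78.4° with |RK| = 28.6, so K = (5.751, 28.02). B is determined by |KB| = 35.0 and |BJ| = 44.9 together: it lies at the intersection of circle(K, 35.0) and circle(J, 44.9). With |KJ| = 51.45, the foot of the radical line on KJ is 18.04 from K and the perpendicular offset is √(35.0² − 18.04²) = 30.00. Taking the right-of-KJ solution: B = (4.543, -6.963).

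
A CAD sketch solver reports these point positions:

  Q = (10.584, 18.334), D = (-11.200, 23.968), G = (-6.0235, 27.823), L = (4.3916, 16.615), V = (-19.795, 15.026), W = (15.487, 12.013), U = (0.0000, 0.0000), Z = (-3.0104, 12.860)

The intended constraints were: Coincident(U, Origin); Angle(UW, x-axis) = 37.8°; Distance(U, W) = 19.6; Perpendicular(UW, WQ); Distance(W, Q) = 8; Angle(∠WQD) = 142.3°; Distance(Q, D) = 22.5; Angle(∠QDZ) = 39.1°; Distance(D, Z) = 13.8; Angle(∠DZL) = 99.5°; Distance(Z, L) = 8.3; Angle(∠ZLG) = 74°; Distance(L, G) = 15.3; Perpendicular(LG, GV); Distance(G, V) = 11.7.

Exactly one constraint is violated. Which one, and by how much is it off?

Distance(G, V) = 11.7 — off by 7.10.

U = (0.00, 0.00) ✓; UW at 37.80° ✓; |UW| = 19.60 ✓; ∠(UW, WQ) = 90.00° ✓; |WQ| = 8.000 ✓; ∠WQD = 142.3° ✓; |QD| = 22.50 ✓; ∠QDZ = 39.10° ✓; |DZ| = 13.80 ✓; ∠DZL = 99.50° ✓; |ZL| = 8.300 ✓; ∠ZLG = 74.00° ✓; |LG| = 15.30 ✓; ∠(LG, GV) = 90.00° ✓; |GV| = 18.80 ✗.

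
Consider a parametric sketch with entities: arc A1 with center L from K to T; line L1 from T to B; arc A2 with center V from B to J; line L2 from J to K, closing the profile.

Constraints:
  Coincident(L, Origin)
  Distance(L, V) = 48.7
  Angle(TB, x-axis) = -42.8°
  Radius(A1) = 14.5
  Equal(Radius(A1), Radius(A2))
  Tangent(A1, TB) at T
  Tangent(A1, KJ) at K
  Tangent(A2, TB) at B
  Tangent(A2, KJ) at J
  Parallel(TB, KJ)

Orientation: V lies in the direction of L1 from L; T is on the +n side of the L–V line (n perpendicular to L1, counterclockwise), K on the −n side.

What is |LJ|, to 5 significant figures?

50.813

The slot axis is L1's direction at -42.8°, so u = (cos -42.8°, sin -42.8°) = (0.73373, -0.67944) and n = (−sin -42.8°, cos -42.8°) = (0.67944, 0.73373). L is at the origin and V lies 48.7 along u from L, so V = 48.7·u = (35.733, -33.089). Tangency of A1 to both parallel lines with radius 14.5 puts T and K at L ± 14.5·n: T = (9.8519, 10.639), K = (-9.8519, -10.639). Equal radii place B and J the same way about V: B = V + 14.5·n = (45.585, -22.450), J = V − 14.5·n = (25.881, -43.728). Then |LJ| = |J − L| = 50.813.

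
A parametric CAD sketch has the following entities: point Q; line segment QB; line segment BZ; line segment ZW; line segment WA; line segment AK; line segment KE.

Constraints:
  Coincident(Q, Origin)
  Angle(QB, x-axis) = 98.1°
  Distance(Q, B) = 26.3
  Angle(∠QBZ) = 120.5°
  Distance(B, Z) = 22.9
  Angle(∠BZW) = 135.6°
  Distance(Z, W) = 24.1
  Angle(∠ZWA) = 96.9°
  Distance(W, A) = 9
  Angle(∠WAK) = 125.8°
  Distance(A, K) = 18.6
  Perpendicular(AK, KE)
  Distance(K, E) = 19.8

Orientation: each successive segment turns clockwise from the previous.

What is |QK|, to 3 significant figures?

29.4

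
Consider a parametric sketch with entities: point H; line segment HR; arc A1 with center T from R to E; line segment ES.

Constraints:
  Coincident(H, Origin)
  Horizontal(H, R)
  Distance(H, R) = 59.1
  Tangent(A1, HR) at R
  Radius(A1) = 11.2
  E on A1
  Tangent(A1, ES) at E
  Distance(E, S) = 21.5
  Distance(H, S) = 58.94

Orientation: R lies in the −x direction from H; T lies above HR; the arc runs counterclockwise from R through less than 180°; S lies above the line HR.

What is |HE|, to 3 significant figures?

49.3

Checks: |TE| = 11.20 ✓; ∠(TE, ES) = 90.00° ✓; |ES| = 21.50 ✓; |HS| = 58.94 ✓.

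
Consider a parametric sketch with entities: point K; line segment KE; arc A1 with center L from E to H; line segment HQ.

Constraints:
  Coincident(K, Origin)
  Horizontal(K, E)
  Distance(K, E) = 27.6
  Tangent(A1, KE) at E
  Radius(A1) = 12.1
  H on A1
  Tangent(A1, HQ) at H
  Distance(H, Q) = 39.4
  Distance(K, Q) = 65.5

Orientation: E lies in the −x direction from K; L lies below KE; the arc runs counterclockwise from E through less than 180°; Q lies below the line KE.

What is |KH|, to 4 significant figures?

41.38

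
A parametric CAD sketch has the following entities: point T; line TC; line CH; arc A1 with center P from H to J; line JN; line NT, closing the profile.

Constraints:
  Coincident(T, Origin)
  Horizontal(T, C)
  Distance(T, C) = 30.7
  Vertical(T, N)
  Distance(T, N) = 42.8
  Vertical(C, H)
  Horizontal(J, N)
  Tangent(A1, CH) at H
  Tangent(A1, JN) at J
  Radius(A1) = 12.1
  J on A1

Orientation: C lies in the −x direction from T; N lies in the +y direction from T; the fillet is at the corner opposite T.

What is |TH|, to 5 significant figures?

43.416

The virtual corner opposite T is at (-30.700, 42.800). The tangent condition forces PH to be normal to CH and A1 meets JN tangentially, so PJ is at right angles to JN, with radius 12.1, so the center P sits 12.1 in from both sides at P = (-18.600, 30.700). That places the tangent points at H = (-30.700, 30.700) on CH and J = (-18.600, 42.800) on JN. Then |TH| = |H − T| = 43.416.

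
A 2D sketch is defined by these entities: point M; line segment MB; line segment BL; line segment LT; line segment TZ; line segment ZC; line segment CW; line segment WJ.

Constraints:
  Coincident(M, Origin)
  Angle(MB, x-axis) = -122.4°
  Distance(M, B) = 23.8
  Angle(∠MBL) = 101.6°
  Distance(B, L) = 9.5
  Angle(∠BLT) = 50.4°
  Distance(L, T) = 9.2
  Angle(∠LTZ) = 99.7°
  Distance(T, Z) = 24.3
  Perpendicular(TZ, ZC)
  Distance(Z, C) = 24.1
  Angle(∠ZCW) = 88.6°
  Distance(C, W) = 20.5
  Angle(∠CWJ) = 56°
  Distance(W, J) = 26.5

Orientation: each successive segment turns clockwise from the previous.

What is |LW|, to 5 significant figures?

15.486

M is at the origin; MB runs at -122.4° with length 23.8, so B = (-12.753, -20.095). ∠MBL = 101.6° gives BL at 159.20° from the x-axis; with |BL| = 9.5, L = (-21.634, -16.721). ∠BLT = 50.4° gives LT at 29.600° from the x-axis; with |LT| = 9.2, T = (-13.634, -12.177). ∠LTZ = 99.7° gives TZ at -50.700° from the x-axis; with |TZ| = 24.3, Z = (1.7570, -30.982). The perpendicularity gives ZC at right angles to TZ, so ZC runs at -140.70°; with |ZC| = 24.1, C = (-16.893, -46.246). ∠ZCW = 88.6° gives CW at 127.90° from the x-axis; with |CW| = 20.5, W = (-29.485, -30.070). Then |LW| = |W − L| = 15.486.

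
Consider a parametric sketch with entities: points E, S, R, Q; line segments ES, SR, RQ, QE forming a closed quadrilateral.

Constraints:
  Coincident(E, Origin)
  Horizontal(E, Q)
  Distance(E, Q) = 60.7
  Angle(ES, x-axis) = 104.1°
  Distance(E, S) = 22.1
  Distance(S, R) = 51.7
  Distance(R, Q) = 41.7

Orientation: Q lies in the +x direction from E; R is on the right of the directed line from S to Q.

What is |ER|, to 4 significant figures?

32.12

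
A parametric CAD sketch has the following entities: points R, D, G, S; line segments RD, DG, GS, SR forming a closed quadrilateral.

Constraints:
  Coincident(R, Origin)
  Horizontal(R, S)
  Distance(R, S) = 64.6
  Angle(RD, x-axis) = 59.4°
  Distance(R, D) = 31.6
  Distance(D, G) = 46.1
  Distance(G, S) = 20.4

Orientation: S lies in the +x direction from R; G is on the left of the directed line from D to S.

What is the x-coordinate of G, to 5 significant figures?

61.649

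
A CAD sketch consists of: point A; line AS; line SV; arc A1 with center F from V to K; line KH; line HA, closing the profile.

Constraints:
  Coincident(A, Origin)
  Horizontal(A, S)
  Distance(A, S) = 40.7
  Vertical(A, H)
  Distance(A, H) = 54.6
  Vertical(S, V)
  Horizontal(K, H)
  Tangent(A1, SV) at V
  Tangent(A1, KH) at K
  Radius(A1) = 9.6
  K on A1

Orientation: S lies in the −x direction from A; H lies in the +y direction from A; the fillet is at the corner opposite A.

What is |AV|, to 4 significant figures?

60.68

A is at the origin; AS is horizontal with |AS| = 40.7 and S on the −x side, so S = (-40.70, 0.000). AH is vertical with |AH| = 54.6 and H on the +y side, so H = (0.000, 54.60). The virtual corner opposite A is at (-40.70, 54.60). Tangency of A1 to SV means the radius FV is perpendicular to SV and since A1 is tangent to KH there, FK ⟂ KH, with radius 9.6, so the center F sits 9.6 in from both sides at F = (-31.10, 45.00). That places the tangent points at V = (-40.70, 45.00) on SV and K = (-31.10, 54.60) on KH. Then |AV| = |V − A| = 60.68.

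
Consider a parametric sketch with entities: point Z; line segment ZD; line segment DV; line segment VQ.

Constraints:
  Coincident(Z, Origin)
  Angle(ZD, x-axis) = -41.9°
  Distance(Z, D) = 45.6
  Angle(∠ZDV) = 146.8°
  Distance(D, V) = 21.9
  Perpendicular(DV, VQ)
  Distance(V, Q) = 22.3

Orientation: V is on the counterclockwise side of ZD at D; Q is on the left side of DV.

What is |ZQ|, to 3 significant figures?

60.1

Z is at the origin; ZD runs at -41.9° with length 45.6, so D = 45.6·(cos -41.9°, sin -41.9°) = (33.9, -30.5). ∠ZDV = 146.8°, so DV runs at -41.9° + (180° − 146.8°) = -8.70° from the x-axis; with |DV| = 21.9, V = D + 21.9·(cos -8.70°, sin -8.70°) = (55.6, -33.8). DV ⟂ VQ; with |VQ| = 22.3 on the left of DV, Q = V + 22.3·(0.151, 0.988) = (59.0, -11.7). Then |ZQ| = |Q − Z| = 60.1.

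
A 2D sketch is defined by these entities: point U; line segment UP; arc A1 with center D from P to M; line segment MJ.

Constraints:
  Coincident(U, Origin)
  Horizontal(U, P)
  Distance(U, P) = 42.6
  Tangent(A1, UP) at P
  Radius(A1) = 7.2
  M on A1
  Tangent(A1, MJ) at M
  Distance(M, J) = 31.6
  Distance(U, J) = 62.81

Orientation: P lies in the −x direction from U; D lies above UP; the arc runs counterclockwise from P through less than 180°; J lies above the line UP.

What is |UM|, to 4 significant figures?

37.48

U is at the origin; U and P share the same y with |UP| = 42.6 and P on the −x side, so P = (-42.60, 0.000). The tangent condition forces DP to be normal to UP, so D = P + (0, 7.2) = (-42.60, 7.200). Since DM ⟂ MJ (tangency), |DJ| = √(7.2² + 31.6²) = 32.41 regardless of where M sits on A1. So J lies on both circle(U, 62.81) and circle(D, 32.41); the above-UP intersection is J = (-49.31, 38.91). M is the foot of the tangent from J: M = (-36.06, 10.22).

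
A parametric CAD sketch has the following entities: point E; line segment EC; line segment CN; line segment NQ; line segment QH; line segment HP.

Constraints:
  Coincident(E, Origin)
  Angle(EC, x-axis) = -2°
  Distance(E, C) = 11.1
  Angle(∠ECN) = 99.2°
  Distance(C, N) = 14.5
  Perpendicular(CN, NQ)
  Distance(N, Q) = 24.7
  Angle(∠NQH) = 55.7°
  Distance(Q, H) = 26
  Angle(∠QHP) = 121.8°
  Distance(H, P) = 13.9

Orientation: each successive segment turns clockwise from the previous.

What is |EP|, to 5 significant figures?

15.494

E is at the origin; EC runs at -2.0° with length 11.1, so C = (11.093, -0.38738). ∠ECN = 99.2° gives CN at -82.800° from the x-axis; with |CN| = 14.5, N = (12.911, -14.773). The perpendicularity gives NQ at right angles to CN, so NQ runs at -172.80°; with |NQ| = 24.7, Q = (-11.595, -17.869). ∠NQH = 55.7° gives QH at 62.900° from the x-axis; with |QH| = 26.0, H = (0.24950, 5.2768). ∠QHP = 121.8° gives HP at 4.7000° from the x-axis; with |HP| = 13.9, P = (14.103, 6.4157). Then |EP| = |P − E| = 15.494.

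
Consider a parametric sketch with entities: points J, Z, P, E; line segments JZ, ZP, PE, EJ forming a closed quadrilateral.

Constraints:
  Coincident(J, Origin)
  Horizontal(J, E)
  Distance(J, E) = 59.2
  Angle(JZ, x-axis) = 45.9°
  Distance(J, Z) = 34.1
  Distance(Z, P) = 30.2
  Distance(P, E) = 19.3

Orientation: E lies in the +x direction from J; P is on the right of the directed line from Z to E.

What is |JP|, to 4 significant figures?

39.94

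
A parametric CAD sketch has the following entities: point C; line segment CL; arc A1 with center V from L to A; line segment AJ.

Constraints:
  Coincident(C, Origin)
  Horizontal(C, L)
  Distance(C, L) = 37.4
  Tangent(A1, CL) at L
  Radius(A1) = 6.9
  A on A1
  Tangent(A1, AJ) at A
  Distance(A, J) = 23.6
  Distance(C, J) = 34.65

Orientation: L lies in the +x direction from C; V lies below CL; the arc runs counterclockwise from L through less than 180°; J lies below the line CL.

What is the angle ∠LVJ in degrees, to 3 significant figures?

143°

C is at the origin; CL is horizontal with |CL| = 37.4 and L on the +x side, so L = (37.4, 0.00). A1 meets CL tangentially, so VL is at right angles to CL, so V = L + (0, -6.9) = (37.4, -6.90). Since VA ⟂ AJ (tangency), |VJ| = √(6.9² + 23.6²) = 24.6 regardless of where A sits on A1. So J lies on both circle(C, 34.65) and circle(V, 24.6); the below-CL intersection is J = (22.4, -26.4). A is the foot of the tangent from J: A = (31.0, -4.40).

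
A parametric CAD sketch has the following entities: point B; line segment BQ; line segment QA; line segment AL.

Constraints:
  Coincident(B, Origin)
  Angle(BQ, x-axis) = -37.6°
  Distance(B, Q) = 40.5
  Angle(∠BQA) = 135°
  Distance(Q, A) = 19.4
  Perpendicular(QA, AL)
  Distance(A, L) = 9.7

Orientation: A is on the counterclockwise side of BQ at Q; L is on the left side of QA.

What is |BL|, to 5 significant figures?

51.636

B is at the origin; BQ runs at -37.6° with length 40.5, so Q = 40.5·(cos -37.6°, sin -37.6°) = (32.088, -24.711). ∠BQA = 135.0°, so QA runs at -37.6° + (180° − 135.0°) = 7.4000° from the x-axis; with |QA| = 19.4, A = Q + 19.4·(cos 7.4000°, sin 7.4000°) = (51.326, -22.212). The perpendicularity gives AL at right angles to QA; with |AL| = 9.7 on the left of QA, L = A + 9.7·(-0.12880, 0.99167) = (50.077, -12.593). Then |BL| = |L − B| = 51.636.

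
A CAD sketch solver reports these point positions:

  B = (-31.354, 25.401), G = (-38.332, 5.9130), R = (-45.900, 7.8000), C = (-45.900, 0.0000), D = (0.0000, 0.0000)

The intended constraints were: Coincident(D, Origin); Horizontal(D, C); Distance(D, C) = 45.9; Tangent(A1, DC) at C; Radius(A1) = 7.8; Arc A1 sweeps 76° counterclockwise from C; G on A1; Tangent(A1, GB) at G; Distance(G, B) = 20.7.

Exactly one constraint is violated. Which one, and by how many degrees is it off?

Tangent(A1, GB) at G — off by 5.70°.

D = (0.00, 0.00) ✓; D.y = 0.00, C.y = 0.00 ✓; |DC| = 45.90 ✓; ∠(RC, CD) = 90.00° ✓; |RC| = 7.800 ✓; bearing(R→G) − bearing(R→C) = 76.00° ✓; |RG| = 7.800 ✓; ∠(RG, GB) = 95.70° ✗; |GB| = 20.70 ✓.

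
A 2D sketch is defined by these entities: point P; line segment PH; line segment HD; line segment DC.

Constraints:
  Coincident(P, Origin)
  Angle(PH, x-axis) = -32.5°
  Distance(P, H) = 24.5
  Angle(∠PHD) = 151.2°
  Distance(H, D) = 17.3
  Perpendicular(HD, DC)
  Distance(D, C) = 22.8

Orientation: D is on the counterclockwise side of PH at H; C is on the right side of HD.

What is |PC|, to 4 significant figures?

51.97

P is at the origin; PH runs at -32.5° with length 24.5, so H = 24.5·(cos -32.5°, sin -32.5°) = (20.66, -13.16). ∠PHD = 151.2°, so HD runs at -32.5° + (180° − 151.2°) = -3.700° from the x-axis; with |HD| = 17.3, D = H + 17.3·(cos -3.700°, sin -3.700°) = (37.93, -14.28). HD ⟂ DC; with |DC| = 22.8 on the right of HD, C = D + 22.8·(-0.06453, -0.9979) = (36.46, -37.03). Then |PC| = |C − P| = 51.97.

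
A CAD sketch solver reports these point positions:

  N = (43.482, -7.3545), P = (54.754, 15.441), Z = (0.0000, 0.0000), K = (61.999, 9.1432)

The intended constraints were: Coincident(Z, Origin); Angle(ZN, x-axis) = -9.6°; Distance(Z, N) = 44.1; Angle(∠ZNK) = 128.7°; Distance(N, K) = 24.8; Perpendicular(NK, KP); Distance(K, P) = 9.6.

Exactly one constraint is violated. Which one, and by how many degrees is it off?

Perpendicular(NK, KP) — off by 7.30°.

Z = (0.00, 0.00) ✓; ZN at -9.600° ✓; |ZN| = 44.10 ✓; ∠ZNK = 128.7° ✓; |NK| = 24.80 ✓; ∠(NK, KP) = 97.30° ✗; |KP| = 9.600 ✓.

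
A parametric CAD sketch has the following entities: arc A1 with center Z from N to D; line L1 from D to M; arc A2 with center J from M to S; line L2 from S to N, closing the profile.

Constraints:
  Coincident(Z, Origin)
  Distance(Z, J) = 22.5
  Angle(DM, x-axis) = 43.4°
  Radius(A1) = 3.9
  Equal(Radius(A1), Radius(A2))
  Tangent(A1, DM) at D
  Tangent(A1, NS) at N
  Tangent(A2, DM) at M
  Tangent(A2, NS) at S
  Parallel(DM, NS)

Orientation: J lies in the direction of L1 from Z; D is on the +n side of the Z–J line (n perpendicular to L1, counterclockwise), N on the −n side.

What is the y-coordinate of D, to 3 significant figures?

2.83

The slot axis is L1's direction at 43.4°, so u = (cos 43.4°, sin 43.4°) = (0.727, 0.687) and n = (−sin 43.4°, cos 43.4°) = (-0.687, 0.727). Z is at the origin and J lies 22.5 along u from Z, so J = 22.5·u = (16.3, 15.5). Tangency of A1 to both parallel lines with radius 3.9 puts D and N at Z ± 3.9·n: D = (-2.68, 2.83), N = (2.68, -2.83). So D.y = 2.83.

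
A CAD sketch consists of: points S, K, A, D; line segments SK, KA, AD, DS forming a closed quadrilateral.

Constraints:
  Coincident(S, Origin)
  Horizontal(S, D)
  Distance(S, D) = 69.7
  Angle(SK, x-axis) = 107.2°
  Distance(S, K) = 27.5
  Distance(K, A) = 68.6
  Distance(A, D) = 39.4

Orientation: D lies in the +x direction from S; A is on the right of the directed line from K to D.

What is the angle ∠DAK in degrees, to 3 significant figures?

95.2°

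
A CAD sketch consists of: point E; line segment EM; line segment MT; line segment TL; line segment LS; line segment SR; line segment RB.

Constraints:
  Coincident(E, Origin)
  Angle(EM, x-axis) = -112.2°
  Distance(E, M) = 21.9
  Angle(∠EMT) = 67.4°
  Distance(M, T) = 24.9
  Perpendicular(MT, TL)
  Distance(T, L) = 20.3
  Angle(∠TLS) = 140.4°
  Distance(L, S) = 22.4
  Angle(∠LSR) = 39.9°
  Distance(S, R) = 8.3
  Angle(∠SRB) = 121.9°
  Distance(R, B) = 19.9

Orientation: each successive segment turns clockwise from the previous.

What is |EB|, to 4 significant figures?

19.07

E is at the origin; EM runs at -112.2° with length 21.9, so M = (-8.275, -20.28). ∠EMT = 67.4° gives MT at 135.2° from the x-axis; with |MT| = 24.9, T = (-25.94, -2.731). MT is perpendicular to TL, so TL runs at 45.20°; with |TL| = 20.3, L = (-11.64, 11.67). ∠TLS = 140.4° gives LS at 5.600° from the x-axis; with |LS| = 22.4, S = (10.65, 13.86). ∠LSR = 39.9° gives SR at -134.5° from the x-axis; with |SR| = 8.3, R = (4.837, 7.939). ∠SRB = 121.9° gives RB at 167.4° from the x-axis; with |RB| = 19.9, B = (-14.58, 12.28). Then |EB| = |B − E| = 19.07.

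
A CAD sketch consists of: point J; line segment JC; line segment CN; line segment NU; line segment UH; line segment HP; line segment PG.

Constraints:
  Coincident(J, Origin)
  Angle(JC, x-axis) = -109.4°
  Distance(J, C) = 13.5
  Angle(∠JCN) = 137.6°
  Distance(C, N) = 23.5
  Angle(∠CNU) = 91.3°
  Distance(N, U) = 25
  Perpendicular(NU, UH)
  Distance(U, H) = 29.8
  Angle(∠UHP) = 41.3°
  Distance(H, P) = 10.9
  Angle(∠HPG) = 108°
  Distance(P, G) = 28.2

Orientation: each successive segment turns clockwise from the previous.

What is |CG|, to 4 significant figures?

41.89

J is at the origin; JC runs at -109.4° with length 13.5, so C = (-4.484, -12.73). ∠JCN = 137.6° gives CN at -151.8° from the x-axis; with |CN| = 23.5, N = (-25.19, -23.84). ∠CNU = 91.3° gives NU at 119.5° from the x-axis; with |NU| = 25.0, U = (-37.51, -2.080). NU is perpendicular to UH, so UH runs at 29.50°; with |UH| = 29.8, H = (-11.57, 12.59). ∠UHP = 41.3° gives HP at -109.2° from the x-axis; with |HP| = 10.9, P = (-15.15, 2.301). ∠HPG = 108.0° gives PG at 178.8° from the x-axis; with |PG| = 28.2, G = (-43.35, 2.892). Then |CG| = |G − C| = 41.89.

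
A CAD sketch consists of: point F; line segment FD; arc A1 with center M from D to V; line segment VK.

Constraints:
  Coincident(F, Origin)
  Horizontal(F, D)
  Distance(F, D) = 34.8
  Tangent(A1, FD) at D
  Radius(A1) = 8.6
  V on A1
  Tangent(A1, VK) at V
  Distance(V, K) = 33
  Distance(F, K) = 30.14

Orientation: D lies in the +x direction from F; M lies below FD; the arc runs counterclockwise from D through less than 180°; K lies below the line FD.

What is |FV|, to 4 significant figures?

28.24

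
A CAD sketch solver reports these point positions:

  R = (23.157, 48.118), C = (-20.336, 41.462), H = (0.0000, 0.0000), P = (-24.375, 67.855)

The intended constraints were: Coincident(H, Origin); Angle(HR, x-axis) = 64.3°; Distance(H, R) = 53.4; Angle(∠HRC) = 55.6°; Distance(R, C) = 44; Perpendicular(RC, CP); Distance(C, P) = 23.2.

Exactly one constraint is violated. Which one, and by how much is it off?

Distance(C, P) = 23.2 — off by 3.50.

H = (0.00, 0.00) ✓; HR at 64.30° ✓; |HR| = 53.40 ✓; ∠HRC = 55.60° ✓; |RC| = 44.00 ✓; ∠(RC, CP) = 90.00° ✓; |CP| = 26.70 ✗.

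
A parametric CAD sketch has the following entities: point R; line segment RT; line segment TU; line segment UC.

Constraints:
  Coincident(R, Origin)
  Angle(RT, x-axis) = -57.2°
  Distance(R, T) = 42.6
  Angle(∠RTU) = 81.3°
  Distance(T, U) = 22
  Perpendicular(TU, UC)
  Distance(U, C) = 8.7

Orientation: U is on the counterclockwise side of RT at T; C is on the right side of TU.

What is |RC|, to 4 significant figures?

53.14

R is at the origin; RT runs at -57.2° with length 42.6, so T = 42.6·(cos -57.2°, sin -57.2°) = (23.08, -35.81). ∠RTU = 81.3°, so TU runs at -57.2° + (180° − 81.3°) = 41.50° from the x-axis; with |TU| = 22.0, U = T + 22.0·(cos 41.50°, sin 41.50°) = (39.55, -21.23). TU is perpendicular to UC; with |UC| = 8.7 on the right of TU, C = U + 8.7·(0.6626, -0.7490) = (45.32, -27.75). Then |RC| = |C − R| = 53.14.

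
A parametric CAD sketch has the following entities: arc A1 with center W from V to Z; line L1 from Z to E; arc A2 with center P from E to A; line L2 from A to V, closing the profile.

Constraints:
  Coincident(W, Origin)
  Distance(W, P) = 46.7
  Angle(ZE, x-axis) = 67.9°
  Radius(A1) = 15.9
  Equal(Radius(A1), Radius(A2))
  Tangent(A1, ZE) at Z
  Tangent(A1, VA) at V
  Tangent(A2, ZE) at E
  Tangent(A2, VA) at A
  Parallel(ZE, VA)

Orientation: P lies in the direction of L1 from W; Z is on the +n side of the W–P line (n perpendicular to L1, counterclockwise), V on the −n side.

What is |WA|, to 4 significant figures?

49.33

Tangency of A1 to both parallel lines with radius 15.9 puts Z and V at W ± 15.9·n: Z = (-14.73, 5.982), V = (14.73, -5.982). Equal radii place E and A the same way about P: E = P + 15.9·n = (2.838, 49.25), A = P − 15.9·n = (32.30, 37.29). Then |WA| = |A − W| = 49.33.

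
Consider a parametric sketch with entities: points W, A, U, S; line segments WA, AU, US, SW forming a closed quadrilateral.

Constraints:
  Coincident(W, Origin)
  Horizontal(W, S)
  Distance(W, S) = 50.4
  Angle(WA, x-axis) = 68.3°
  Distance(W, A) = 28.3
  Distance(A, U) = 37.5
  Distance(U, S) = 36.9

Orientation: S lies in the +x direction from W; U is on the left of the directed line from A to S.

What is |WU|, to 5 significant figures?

59.228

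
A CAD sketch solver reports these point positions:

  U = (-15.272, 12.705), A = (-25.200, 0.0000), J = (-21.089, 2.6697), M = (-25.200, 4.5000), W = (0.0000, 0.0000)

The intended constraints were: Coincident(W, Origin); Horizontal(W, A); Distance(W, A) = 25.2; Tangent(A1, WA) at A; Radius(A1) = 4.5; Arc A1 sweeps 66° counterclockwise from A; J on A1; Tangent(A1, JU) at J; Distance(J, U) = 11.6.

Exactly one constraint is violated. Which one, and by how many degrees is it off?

Tangent(A1, JU) at J — off by 6.10°.

W = (0.00, 0.00) ✓; W.y = 0.00, A.y = 0.00 ✓; |WA| = 25.20 ✓; ∠(MA, AW) = 90.00° ✓; |MA| = 4.500 ✓; bearing(M→J) − bearing(M→A) = 66.00° ✓; |MJ| = 4.500 ✓; ∠(MJ, JU) = 96.10° ✗; |JU| = 11.60 ✓.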